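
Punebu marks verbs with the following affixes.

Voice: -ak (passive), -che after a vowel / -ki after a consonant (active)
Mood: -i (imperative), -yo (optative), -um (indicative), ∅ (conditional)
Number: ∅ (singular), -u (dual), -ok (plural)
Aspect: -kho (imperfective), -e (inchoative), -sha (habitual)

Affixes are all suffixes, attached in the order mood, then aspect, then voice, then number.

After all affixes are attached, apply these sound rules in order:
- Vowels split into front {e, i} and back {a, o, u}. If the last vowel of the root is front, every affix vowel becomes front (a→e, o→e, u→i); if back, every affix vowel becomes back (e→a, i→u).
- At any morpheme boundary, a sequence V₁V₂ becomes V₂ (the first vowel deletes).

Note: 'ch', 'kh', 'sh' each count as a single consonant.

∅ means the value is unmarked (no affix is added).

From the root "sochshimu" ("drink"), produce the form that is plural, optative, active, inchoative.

sochshimuyachok

Attach mood optative -yo → sochshimuyo.
Attach aspect inchoative -e → sochshimuyoe.
Attach voice active -che (after vowel 'e') → sochshimuyoeche.
Attach number plural -ok → sochshimuyoecheok.
Apply vowel harmony: sochshimuyoecheok → sochshimuyoachaok.
Apply vowel deletion: sochshimuyoachaok → sochshimuyachok.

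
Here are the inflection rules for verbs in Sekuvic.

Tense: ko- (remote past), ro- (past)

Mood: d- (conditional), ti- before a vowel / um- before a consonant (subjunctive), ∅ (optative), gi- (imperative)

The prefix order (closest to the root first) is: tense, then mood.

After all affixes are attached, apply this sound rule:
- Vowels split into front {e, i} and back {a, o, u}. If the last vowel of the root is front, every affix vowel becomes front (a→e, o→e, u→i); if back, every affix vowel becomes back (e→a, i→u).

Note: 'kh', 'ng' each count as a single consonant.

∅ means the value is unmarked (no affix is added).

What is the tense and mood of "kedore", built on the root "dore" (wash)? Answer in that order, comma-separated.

remote past, optative

Segment: ko-dore.
tense: ko- → remote past.
mood: ∅ → optative.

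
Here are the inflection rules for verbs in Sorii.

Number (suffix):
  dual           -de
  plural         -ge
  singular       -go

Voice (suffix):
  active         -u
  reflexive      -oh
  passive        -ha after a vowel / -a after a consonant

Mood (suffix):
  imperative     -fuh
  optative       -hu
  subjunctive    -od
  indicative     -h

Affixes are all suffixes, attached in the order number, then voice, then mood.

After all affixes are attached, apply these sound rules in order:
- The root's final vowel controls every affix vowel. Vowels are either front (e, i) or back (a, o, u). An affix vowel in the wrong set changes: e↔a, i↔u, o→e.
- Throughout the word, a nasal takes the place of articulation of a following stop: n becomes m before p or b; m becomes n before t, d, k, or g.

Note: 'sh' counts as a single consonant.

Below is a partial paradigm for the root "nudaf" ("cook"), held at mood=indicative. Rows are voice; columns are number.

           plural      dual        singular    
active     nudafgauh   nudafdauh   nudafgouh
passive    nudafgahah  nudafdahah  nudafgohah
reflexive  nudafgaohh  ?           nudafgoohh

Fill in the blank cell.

Attach number dual -de → nudafde.
Attach voice reflexive -oh → nudafdeoh.
Attach mood indicative -h → nudafdeohh.
Apply vowel harmony: nudafdeohh → nudafdaohh.
Nasal assimilation: no change.

nudafdaohh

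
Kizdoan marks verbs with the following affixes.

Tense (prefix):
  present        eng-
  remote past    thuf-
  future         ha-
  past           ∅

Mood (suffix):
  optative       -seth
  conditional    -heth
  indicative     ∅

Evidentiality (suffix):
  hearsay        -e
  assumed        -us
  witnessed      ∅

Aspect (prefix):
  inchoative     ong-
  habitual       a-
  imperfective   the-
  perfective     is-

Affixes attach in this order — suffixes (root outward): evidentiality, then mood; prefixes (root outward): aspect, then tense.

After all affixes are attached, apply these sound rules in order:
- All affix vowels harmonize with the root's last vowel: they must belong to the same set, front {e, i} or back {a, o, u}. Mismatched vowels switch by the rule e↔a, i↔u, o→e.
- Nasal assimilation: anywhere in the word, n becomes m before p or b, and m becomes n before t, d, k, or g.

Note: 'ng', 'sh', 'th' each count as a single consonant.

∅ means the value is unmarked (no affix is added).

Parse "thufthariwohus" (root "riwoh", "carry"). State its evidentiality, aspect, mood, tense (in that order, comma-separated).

Segment: thuf-the-riwoh-us.
evidentiality: -us → assumed.
aspect: the- → imperfective.
mood: ∅ → indicative.
tense: thuf- → remote past.

assumed, imperfective, indicative, remote past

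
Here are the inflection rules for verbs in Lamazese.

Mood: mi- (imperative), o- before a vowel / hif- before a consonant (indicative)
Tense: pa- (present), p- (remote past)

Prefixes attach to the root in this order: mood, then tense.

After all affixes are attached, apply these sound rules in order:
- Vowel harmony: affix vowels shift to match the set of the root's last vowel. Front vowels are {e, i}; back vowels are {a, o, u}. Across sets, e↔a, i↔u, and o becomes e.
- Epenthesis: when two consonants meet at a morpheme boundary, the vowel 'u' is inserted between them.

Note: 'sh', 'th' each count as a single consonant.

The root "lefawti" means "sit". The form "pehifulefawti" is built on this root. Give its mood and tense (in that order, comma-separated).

indicative, present

Segment: pa-hif-lefawti.
mood: o/hif- → indicative.
tense: pa- → present.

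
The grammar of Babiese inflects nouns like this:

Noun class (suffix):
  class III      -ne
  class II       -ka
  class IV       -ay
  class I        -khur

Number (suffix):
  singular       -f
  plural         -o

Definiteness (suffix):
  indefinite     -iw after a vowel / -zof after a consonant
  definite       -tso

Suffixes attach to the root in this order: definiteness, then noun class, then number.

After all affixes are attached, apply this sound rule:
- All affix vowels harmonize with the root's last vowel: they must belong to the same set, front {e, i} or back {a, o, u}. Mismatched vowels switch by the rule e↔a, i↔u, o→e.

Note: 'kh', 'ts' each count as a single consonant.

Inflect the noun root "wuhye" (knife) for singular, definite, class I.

wuhyetsekhirf

Attach definiteness definite -tso → wuhyetso.
Attach noun class class I -khur → wuhyetsokhur.
Attach number singular -f → wuhyetsokhurf.
Apply vowel harmony: wuhyetsokhurf → wuhyetsekhirf.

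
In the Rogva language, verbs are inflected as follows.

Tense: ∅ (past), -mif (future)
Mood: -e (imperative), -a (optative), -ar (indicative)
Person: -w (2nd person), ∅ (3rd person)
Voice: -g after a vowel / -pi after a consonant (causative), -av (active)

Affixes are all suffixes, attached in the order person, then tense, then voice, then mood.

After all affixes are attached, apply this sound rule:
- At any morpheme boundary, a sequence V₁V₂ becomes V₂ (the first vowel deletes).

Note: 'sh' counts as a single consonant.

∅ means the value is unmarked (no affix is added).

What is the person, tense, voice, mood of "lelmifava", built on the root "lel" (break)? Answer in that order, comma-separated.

3rd person, future, active, optative

Segment: lel-mif-av-a.
person: ∅ → 3rd person.
tense: -mif → future.
voice: -av → active.
mood: -a → optative.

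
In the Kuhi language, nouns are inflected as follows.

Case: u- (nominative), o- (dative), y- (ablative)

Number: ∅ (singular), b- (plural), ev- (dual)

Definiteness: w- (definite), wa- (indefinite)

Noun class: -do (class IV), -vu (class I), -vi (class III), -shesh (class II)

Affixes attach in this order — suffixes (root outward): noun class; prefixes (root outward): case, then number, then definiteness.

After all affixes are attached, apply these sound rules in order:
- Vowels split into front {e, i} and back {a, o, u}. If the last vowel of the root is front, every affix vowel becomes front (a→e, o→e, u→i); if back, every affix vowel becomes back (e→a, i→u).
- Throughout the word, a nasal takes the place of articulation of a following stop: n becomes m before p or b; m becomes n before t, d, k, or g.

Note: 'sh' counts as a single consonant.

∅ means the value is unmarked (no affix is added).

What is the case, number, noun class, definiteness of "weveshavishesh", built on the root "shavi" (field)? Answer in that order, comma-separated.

Segment: w-ev-o-shavi-shesh.
case: o- → dative.
number: ev- → dual.
noun class: -shesh → class II.
definiteness: w- → definite.

dative, dual, class II, definite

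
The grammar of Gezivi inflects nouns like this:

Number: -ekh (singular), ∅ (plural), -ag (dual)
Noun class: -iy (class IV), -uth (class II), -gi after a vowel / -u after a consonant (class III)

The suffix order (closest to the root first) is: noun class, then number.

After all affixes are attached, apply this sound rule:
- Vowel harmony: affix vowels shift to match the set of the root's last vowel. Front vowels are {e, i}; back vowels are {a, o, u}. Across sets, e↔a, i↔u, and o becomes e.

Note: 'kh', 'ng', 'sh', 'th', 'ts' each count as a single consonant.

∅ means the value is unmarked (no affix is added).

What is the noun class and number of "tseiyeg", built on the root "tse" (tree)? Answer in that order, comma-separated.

class IV, dual

Segment: tse-iy-ag.
noun class: -iy → class IV.
number: -ag → dual.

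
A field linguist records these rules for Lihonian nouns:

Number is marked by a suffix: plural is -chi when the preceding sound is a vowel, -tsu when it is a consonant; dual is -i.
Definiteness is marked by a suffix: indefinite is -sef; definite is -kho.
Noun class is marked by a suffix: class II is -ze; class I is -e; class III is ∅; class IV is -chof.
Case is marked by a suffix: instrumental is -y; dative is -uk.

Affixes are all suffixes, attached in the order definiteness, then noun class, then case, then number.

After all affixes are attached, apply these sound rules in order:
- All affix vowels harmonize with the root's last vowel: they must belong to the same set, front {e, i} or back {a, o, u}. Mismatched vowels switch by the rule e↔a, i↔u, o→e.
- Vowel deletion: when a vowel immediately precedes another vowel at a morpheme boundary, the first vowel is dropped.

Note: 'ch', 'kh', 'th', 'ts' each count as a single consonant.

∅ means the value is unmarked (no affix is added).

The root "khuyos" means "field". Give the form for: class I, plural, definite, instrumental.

Attach definiteness definite -kho → khuyoskho.
Attach noun class class I -e → khuyoskhoe.
Attach case instrumental -y → khuyoskhoey.
Attach number plural -tsu (after consonant 'y') → khuyoskhoeytsu.
Apply vowel harmony: khuyoskhoeytsu → khuyoskhoaytsu.
Apply vowel deletion: khuyoskhoaytsu → khuyoskhaytsu.

khuyoskhaytsu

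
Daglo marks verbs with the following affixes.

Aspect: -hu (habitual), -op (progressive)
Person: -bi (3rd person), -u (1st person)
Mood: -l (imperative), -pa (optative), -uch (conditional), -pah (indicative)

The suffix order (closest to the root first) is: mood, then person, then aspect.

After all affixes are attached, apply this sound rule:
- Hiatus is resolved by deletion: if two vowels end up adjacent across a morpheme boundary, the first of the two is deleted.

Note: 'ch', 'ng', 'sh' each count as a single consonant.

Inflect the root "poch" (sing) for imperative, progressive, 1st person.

Attach mood imperative -l → pochl.
Attach person 1st person -u → pochlu.
Attach aspect progressive -op → pochluop.
Apply vowel deletion: pochluop → pochlop.

pochlop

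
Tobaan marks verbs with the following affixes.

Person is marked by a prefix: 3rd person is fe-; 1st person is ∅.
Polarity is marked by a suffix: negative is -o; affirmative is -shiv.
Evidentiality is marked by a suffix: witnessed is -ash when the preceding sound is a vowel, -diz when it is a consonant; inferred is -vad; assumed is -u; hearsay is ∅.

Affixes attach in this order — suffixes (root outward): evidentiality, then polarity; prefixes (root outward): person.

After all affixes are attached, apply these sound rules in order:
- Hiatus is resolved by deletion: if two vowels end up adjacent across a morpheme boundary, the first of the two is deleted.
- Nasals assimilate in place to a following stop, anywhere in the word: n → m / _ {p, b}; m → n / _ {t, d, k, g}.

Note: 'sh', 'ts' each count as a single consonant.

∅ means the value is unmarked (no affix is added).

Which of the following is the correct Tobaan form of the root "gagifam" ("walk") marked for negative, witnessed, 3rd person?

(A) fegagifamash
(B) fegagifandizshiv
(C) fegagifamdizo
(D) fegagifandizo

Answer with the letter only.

Attach person 3rd person fe- → fegagifam.
Attach evidentiality witnessed -diz (after consonant 'm') → fegagifamdiz.
Attach polarity negative -o → fegagifamdizo.
Vowel deletion: no change.
Apply nasal assimilation: fegagifamdizo → fegagifandizo.
So the correct form is fegagifandizo, option (D).
(C) fegagifamdizo is wrong: it fails to apply the sound rule(s).
(B) fegagifandizshiv is wrong: it uses affirmative instead of negative for polarity.
(A) fegagifamash is wrong: it has the affixes in the wrong order.

D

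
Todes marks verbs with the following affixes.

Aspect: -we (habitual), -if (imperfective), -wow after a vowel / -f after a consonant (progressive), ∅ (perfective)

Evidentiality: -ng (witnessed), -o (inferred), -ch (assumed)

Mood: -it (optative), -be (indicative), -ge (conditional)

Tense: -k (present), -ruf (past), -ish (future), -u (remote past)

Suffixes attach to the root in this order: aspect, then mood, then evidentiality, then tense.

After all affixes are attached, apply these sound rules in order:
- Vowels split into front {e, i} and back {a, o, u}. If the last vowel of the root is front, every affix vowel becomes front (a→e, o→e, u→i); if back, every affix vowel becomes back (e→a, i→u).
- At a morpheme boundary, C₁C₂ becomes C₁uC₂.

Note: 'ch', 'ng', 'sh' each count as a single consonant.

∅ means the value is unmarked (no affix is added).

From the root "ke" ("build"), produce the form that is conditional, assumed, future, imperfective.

keifugechish

Attach aspect imperfective -if → keif.
Attach mood conditional -ge → keifge.
Attach evidentiality assumed -ch → keifgech.
Attach tense future -ish → keifgechish.
Vowel harmony: no change.
Apply epenthesis: keifgechish → keifugechish.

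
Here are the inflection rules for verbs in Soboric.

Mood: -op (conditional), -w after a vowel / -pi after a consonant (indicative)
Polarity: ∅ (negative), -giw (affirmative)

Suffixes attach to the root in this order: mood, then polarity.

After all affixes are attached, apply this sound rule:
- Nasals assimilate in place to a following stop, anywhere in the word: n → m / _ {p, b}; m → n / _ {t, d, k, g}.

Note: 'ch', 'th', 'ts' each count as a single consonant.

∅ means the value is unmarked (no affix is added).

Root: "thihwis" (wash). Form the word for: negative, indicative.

thihwispi

Attach mood indicative -pi (after consonant 's') → thihwispi.
polarity = negative: zero marking, form stays thihwispi.
Nasal assimilation: no change.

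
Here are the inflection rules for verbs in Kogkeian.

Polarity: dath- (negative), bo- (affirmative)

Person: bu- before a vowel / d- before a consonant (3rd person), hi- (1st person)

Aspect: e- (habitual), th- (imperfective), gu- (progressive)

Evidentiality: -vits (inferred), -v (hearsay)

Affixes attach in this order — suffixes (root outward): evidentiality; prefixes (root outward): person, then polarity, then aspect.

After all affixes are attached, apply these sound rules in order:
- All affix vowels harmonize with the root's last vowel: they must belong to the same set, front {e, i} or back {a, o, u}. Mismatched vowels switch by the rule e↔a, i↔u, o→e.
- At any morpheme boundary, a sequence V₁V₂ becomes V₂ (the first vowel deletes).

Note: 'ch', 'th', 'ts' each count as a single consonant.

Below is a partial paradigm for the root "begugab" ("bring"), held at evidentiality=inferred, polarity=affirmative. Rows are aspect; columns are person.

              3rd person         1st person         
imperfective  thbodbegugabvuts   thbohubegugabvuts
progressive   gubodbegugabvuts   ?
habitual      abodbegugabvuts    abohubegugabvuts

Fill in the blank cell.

Attach evidentiality inferred -vits → begugabvits.
Attach person 1st person hi- → hibegugabvits.
Attach polarity affirmative bo- → bohibegugabvits.
Attach aspect progressive gu- → gubohibegugabvits.
Apply vowel harmony: gubohibegugabvits → gubohubegugabvuts.
Vowel deletion: no change.

gubohubegugabvuts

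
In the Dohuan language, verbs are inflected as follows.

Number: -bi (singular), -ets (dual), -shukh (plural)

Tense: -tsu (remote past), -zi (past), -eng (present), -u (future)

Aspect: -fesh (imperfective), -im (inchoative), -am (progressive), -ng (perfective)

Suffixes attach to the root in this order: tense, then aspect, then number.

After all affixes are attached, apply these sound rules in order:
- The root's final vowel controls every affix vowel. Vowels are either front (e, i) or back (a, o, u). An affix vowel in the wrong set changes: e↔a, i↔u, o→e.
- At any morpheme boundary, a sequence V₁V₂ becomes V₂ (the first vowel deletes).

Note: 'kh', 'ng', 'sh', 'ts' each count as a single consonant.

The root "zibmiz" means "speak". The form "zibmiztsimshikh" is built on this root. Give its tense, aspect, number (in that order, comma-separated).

remote past, inchoative, plural

Segment: zibmiz-tsu-im-shukh.
tense: -tsu → remote past.
aspect: -im → inchoative.
number: -shukh → plural.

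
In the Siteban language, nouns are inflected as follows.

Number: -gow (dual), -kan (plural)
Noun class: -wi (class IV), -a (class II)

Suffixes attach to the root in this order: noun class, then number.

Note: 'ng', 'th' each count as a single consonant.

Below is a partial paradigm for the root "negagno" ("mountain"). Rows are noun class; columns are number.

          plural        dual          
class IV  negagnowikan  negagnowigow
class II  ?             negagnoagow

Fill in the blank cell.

negagnoakan

Attach noun class class II -a → negagnoa.
Attach number plural -kan → negagnoakan.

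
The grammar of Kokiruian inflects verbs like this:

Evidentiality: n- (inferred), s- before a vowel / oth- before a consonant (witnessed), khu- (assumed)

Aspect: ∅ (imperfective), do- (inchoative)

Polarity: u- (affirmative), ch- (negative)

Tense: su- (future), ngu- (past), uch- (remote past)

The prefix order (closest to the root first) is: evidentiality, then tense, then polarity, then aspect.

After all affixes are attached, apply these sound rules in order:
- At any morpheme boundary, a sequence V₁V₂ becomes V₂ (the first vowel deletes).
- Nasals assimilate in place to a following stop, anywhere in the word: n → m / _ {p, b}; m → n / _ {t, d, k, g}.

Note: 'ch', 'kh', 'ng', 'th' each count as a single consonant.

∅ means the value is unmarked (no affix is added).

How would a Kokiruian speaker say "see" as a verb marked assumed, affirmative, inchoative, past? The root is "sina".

Attach evidentiality assumed khu- → khusina.
Attach tense past ngu- → ngukhusina.
Attach polarity affirmative u- → ungukhusina.
Attach aspect inchoative do- → doungukhusina.
Apply vowel deletion: doungukhusina → dungukhusina.
Nasal assimilation: no change.

dungukhusina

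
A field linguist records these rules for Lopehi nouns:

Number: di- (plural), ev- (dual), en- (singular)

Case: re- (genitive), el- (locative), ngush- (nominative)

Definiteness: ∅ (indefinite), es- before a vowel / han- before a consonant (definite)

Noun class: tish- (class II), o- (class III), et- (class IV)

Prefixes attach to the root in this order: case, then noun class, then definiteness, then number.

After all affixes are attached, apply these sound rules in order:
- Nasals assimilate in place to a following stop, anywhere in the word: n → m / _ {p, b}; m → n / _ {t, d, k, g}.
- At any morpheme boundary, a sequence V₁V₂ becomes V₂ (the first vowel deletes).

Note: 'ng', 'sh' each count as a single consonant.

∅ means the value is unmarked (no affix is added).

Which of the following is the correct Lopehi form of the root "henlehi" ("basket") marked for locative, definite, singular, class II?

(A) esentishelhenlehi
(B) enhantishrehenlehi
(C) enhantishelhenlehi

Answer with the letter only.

C

Attach case locative el- → elhenlehi.
Attach noun class class II tish- → tishelhenlehi.
Attach definiteness definite han- (before consonant 't') → hantishelhenlehi.
Attach number singular en- → enhantishelhenlehi.
Nasal assimilation: no change.
Vowel deletion: no change.
So the correct form is enhantishelhenlehi, option (C).
(B) enhantishrehenlehi is wrong: it uses genitive instead of locative for case.
(A) esentishelhenlehi is wrong: it has the affixes in the wrong order.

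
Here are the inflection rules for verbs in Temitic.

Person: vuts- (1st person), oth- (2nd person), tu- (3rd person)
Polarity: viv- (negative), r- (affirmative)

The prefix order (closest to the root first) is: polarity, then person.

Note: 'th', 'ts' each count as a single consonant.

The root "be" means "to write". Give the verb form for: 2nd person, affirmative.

othrbe

Attach polarity affirmative r- → rbe.
Attach person 2nd person oth- → othrbe.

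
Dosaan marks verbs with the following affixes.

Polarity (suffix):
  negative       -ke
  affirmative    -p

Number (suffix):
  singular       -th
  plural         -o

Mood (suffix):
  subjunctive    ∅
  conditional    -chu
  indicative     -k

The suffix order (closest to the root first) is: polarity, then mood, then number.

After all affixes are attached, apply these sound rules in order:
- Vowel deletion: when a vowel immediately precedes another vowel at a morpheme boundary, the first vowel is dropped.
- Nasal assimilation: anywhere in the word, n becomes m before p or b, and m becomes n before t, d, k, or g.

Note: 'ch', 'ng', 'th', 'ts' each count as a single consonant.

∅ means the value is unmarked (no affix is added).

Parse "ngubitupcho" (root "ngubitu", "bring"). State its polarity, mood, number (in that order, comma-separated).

Segment: ngubitu-p-chu-o.
polarity: -p → affirmative.
mood: -chu → conditional.
number: -o → plural.

affirmative, conditional, plural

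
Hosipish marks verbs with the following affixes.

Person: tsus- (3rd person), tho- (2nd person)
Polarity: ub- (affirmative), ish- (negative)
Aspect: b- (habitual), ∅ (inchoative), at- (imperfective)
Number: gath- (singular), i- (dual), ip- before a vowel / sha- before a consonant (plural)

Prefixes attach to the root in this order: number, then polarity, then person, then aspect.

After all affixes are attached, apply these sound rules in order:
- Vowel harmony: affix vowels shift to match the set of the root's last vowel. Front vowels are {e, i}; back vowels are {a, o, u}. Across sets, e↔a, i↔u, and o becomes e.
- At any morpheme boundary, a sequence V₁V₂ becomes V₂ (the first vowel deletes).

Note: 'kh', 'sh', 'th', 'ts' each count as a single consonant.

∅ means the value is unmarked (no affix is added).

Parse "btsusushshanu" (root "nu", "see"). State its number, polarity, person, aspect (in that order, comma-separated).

Segment: b-tsus-ish-sha-nu.
number: ip/sha- → plural.
polarity: ish- → negative.
person: tsus- → 3rd person.
aspect: b- → habitual.

plural, negative, 3rd person, habitual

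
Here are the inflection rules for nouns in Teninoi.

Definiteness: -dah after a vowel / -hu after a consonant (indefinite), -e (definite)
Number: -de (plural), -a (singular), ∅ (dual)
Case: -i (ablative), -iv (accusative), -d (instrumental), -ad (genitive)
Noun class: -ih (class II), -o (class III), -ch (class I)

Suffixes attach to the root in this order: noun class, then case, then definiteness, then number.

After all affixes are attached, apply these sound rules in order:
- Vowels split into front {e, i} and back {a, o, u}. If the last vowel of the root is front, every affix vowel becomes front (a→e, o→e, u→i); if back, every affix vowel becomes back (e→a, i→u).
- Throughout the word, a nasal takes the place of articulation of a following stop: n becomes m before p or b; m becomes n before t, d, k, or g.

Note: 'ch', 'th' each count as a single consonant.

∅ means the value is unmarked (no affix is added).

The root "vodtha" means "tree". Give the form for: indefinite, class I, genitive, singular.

vodthachadhua

Attach noun class class I -ch → vodthach.
Attach case genitive -ad → vodthachad.
Attach definiteness indefinite -hu (after consonant 'd') → vodthachadhu.
Attach number singular -a → vodthachadhua.
Vowel harmony: no change.
Nasal assimilation: no change.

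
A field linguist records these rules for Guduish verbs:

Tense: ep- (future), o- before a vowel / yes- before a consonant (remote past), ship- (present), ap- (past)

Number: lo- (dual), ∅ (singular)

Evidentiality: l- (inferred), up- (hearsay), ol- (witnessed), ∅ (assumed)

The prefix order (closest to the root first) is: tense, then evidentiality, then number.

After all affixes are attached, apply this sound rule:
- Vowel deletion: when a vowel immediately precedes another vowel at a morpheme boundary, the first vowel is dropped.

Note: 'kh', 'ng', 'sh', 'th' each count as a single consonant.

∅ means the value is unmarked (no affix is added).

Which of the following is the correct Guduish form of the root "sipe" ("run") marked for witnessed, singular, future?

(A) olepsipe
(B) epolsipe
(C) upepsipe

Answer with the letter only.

Attach tense future ep- → epsipe.
Attach evidentiality witnessed ol- → olepsipe.
number = singular: zero marking, form stays olepsipe.
Vowel deletion: no change.
So the correct form is olepsipe, option (A).
(C) upepsipe is wrong: it uses hearsay instead of witnessed for evidentiality.
(B) epolsipe is wrong: it has the affixes in the wrong order.

A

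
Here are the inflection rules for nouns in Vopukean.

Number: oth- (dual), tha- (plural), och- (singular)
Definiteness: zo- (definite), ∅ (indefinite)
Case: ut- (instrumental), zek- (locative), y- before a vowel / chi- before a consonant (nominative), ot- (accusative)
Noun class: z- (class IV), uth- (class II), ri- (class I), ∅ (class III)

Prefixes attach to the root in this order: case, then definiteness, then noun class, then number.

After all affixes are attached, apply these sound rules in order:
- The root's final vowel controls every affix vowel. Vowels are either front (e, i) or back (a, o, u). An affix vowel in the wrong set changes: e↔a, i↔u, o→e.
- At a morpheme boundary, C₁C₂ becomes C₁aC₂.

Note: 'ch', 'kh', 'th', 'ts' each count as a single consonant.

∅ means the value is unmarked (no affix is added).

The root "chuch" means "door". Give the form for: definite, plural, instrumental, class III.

Attach case instrumental ut- → utchuch.
Attach definiteness definite zo- → zoutchuch.
noun class = class III: zero marking, form stays zoutchuch.
Attach number plural tha- → thazoutchuch.
Vowel harmony: no change.
Apply epenthesis: thazoutchuch → thazoutachuch.

thazoutachuch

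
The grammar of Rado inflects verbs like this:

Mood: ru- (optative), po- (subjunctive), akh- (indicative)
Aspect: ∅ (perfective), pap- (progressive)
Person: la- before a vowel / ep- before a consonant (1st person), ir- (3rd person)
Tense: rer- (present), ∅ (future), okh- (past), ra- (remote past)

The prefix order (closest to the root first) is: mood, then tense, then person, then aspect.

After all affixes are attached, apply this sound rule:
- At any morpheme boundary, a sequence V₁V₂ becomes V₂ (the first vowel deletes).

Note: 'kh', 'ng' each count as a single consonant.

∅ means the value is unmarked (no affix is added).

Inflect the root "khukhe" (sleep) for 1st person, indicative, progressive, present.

Attach mood indicative akh- → akhkhukhe.
Attach tense present rer- → rerakhkhukhe.
Attach person 1st person ep- (before consonant 'r') → eprerakhkhukhe.
Attach aspect progressive pap- → papeprerakhkhukhe.
Vowel deletion: no change.

papeprerakhkhukhe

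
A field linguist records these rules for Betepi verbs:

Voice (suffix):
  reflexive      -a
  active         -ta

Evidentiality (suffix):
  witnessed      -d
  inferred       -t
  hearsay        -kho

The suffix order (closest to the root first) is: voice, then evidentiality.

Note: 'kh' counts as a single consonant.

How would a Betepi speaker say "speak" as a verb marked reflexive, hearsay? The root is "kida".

kidaakho

Attach voice reflexive -a → kidaa.
Attach evidentiality hearsay -kho → kidaakho.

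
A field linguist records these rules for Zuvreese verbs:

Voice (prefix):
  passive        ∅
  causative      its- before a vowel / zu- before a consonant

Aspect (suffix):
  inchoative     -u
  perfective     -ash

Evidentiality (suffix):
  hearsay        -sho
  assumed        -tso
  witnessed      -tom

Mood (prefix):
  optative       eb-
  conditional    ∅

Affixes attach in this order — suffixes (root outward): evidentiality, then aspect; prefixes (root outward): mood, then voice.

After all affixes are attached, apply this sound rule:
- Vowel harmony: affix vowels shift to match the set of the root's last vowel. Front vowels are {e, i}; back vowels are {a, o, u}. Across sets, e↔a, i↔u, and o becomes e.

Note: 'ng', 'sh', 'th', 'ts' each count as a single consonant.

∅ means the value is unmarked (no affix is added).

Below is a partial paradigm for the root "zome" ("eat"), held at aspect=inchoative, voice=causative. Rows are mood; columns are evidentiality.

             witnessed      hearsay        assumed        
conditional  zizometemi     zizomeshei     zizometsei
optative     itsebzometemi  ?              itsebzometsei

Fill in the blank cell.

itsebzomeshei

Attach evidentiality hearsay -sho → zomesho.
Attach aspect inchoative -u → zomeshou.
Attach mood optative eb- → ebzomeshou.
Attach voice causative its- (before vowel 'e') → itsebzomeshou.
Apply vowel harmony: itsebzomeshou → itsebzomeshei.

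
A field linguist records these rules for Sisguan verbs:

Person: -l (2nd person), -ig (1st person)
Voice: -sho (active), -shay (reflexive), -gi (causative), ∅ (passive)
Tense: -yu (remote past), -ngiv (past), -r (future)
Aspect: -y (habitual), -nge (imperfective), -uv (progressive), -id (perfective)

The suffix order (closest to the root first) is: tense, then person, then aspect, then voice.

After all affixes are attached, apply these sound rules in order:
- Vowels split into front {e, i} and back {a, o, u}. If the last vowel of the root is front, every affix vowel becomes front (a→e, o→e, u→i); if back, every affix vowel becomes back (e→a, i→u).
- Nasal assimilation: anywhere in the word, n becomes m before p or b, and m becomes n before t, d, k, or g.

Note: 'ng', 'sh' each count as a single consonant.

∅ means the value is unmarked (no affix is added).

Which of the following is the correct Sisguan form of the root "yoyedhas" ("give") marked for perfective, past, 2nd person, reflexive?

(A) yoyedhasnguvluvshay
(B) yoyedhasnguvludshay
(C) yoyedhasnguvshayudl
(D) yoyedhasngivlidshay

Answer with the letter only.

B

Attach tense past -ngiv → yoyedhasngiv.
Attach person 2nd person -l → yoyedhasngivl.
Attach aspect perfective -id → yoyedhasngivlid.
Attach voice reflexive -shay → yoyedhasngivlidshay.
Apply vowel harmony: yoyedhasngivlidshay → yoyedhasnguvludshay.
Nasal assimilation: no change.
So the correct form is yoyedhasnguvludshay, option (B).
(C) yoyedhasnguvshayudl is wrong: it has the affixes in the wrong order.
(A) yoyedhasnguvluvshay is wrong: it uses progressive instead of perfective for aspect.
(D) yoyedhasngivlidshay is wrong: it fails to apply the sound rule(s).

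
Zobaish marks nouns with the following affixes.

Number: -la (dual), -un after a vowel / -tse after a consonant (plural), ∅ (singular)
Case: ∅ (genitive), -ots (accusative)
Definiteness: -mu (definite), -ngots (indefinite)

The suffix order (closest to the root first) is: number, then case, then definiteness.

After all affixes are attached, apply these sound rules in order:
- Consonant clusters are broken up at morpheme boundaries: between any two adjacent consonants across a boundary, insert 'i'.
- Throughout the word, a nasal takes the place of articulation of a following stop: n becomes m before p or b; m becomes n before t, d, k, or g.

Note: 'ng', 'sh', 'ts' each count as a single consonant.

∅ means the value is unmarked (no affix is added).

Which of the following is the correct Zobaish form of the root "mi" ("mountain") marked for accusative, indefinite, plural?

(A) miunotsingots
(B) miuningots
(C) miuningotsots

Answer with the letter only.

A

Attach number plural -un (after vowel 'i') → miun.
Attach case accusative -ots → miunots.
Attach definiteness indefinite -ngots → miunotsngots.
Apply epenthesis: miunotsngots → miunotsingots.
Nasal assimilation: no change.
So the correct form is miunotsingots, option (A).
(C) miuningotsots is wrong: it has the affixes in the wrong order.
(B) miuningots is wrong: it uses genitive instead of accusative for case.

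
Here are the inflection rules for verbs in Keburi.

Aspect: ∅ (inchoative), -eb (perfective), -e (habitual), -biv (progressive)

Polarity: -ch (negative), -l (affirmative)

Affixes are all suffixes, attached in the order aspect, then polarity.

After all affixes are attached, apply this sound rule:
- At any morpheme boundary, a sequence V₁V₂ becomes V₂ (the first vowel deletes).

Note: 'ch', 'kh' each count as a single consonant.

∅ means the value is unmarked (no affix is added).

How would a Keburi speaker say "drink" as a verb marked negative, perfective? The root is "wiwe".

Attach aspect perfective -eb → wiweeb.
Attach polarity negative -ch → wiweebch.
Apply vowel deletion: wiweebch → wiwebch.

wiwebch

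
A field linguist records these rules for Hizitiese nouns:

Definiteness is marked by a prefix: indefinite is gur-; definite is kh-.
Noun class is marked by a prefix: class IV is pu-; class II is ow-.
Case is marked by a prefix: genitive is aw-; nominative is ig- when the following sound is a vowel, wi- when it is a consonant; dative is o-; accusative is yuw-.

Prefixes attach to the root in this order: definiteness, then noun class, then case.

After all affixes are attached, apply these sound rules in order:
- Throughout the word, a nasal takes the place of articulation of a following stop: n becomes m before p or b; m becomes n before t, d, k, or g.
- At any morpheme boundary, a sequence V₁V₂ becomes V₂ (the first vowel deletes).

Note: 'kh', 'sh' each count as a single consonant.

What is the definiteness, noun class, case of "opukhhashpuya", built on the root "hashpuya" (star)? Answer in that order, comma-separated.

Segment: o-pu-kh-hashpuya.
definiteness: kh- → definite.
noun class: pu- → class IV.
case: o- → dative.

definite, class IV, dative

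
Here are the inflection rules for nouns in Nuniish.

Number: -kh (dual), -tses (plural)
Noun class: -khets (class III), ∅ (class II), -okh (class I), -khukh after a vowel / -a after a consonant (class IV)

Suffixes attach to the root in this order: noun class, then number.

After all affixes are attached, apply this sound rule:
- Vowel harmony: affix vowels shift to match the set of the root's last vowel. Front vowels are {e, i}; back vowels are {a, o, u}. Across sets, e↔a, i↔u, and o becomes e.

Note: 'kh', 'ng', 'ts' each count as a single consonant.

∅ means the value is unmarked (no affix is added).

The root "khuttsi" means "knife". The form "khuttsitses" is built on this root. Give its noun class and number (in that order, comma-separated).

Segment: khuttsi-tses.
noun class: ∅ → class II.
number: -tses → plural.

class II, plural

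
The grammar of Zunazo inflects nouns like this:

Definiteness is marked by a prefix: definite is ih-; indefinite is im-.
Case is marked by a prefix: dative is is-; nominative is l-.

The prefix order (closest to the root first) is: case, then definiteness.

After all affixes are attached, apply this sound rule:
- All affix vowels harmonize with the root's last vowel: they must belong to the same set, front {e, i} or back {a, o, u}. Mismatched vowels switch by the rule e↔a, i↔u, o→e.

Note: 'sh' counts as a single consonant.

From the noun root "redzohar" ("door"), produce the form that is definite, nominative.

Attach case nominative l- → lredzohar.
Attach definiteness definite ih- → ihlredzohar.
Apply vowel harmony: ihlredzohar → uhlredzohar.

uhlredzohar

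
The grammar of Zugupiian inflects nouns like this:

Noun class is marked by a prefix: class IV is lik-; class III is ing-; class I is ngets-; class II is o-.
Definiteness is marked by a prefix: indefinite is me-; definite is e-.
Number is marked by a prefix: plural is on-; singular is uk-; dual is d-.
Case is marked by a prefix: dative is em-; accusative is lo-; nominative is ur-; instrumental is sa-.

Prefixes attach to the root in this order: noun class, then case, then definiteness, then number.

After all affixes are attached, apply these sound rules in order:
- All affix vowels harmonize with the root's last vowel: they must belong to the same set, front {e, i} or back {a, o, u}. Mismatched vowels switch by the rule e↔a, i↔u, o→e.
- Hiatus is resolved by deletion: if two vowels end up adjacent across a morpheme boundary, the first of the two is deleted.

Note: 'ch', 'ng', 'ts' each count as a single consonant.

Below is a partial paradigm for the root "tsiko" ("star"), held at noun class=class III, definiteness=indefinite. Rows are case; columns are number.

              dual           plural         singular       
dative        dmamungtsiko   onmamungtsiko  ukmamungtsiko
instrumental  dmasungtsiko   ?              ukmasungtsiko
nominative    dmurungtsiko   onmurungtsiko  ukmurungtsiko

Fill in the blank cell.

Attach noun class class III ing- → ingtsiko.
Attach case instrumental sa- → saingtsiko.
Attach definiteness indefinite me- → mesaingtsiko.
Attach number plural on- → onmesaingtsiko.
Apply vowel harmony: onmesaingtsiko → onmasaungtsiko.
Apply vowel deletion: onmasaungtsiko → onmasungtsiko.

onmasungtsiko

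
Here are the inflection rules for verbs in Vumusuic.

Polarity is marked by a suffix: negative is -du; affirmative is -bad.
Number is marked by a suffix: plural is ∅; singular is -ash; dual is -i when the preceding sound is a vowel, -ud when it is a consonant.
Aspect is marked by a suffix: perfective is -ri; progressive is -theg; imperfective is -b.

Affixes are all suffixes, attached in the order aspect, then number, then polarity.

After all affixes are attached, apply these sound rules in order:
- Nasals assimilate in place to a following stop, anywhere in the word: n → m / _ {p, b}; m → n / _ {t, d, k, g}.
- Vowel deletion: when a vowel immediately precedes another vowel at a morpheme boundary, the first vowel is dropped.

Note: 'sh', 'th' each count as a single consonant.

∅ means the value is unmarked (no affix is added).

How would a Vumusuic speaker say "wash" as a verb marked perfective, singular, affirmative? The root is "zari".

Attach aspect perfective -ri → zariri.
Attach number singular -ash → zaririash.
Attach polarity affirmative -bad → zaririashbad.
Nasal assimilation: no change.
Apply vowel deletion: zaririashbad → zarirashbad.

zarirashbad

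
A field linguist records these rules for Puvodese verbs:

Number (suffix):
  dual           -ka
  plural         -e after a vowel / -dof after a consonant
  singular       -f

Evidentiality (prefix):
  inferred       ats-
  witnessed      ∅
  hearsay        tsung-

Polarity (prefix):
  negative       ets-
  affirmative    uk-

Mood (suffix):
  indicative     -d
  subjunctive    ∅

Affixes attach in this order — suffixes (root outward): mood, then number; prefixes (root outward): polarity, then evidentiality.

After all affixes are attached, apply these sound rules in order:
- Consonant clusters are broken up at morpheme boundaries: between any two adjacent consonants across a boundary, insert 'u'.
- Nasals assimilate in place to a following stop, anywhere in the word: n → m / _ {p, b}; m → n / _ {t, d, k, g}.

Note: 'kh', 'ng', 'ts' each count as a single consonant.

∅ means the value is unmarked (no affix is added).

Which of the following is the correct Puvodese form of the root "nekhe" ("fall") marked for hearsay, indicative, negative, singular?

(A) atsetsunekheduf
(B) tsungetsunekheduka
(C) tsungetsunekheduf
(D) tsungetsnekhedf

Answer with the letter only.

Attach polarity negative ets- → etsnekhe.
Attach mood indicative -d → etsnekhed.
Attach number singular -f → etsnekhedf.
Attach evidentiality hearsay tsung- → tsungetsnekhedf.
Apply epenthesis: tsungetsnekhedf → tsungetsunekheduf.
Nasal assimilation: no change.
So the correct form is tsungetsunekheduf, option (C).
(B) tsungetsunekheduka is wrong: it uses dual instead of singular for number.
(D) tsungetsnekhedf is wrong: it fails to apply the sound rule(s).
(A) atsetsunekheduf is wrong: it uses inferred instead of hearsay for evidentiality.

C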